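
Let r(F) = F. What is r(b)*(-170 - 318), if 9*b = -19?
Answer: 9272/9 ≈ 1030.2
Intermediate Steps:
b = -19/9 (b = (⅑)*(-19) = -19/9 ≈ -2.1111)
r(b)*(-170 - 318) = -19*(-170 - 318)/9 = -19/9*(-488) = 9272/9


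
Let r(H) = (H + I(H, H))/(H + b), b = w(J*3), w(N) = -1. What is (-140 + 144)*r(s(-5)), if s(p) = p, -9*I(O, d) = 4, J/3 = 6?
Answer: 98/27 ≈ 3.6296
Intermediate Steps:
J = 18 (J = 3*6 = 18)
I(O, d) = -4/9 (I(O, d) = -1/9*4 = -4/9)
b = -1
r(H) = (-4/9 + H)/(-1 + H) (r(H) = (H - 4/9)/(H - 1) = (-4/9 + H)/(-1 + H))
(-140 + 144)*r(s(-5)) = (-140 + 144)*((-4/9 - 5)/(-1 - 5)) = 4*(-49/9/(-6)) = 4*(-1/6*(-49/9)) = 4*(49/54) = 98/27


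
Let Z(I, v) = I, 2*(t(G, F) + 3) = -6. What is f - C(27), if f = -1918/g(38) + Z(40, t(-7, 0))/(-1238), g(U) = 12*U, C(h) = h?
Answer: -4408745/141132 ≈ -31.238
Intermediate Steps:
t(G, F) = -6 (t(G, F) = -3 + (½)*(-6) = -3 - 3 = -6)
f = -598181/141132 (f = -1918/(12*38) + 40/(-1238) = -1918/456 + 40*(-1/1238) = -1918*1/456 - 20/619 = -959/228 - 20/619 = -598181/141132 ≈ -4.2384)
f - C(27) = -598181/141132 - 1*27 = -598181/141132 - 27 = -4408745/141132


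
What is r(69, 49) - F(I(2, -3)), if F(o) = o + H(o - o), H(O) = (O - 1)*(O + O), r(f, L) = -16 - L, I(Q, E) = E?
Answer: -62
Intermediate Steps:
H(O) = 2*O*(-1 + O) (H(O) = (-1 + O)*(2*O) = 2*O*(-1 + O))
F(o) = o (F(o) = o + 2*(o - o)*(-1 + (o - o)) = o + 2*0*(-1 + 0) = o + 2*0*(-1) = o + 0 = o)
r(69, 49) - F(I(2, -3)) = (-16 - 1*49) - 1*(-3) = (-16 - 49) + 3 = -65 + 3 = -62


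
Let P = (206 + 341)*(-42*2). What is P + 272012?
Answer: 226064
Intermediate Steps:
P = -45948 (P = 547*(-84) = -45948)
P + 272012 = -45948 + 272012 = 226064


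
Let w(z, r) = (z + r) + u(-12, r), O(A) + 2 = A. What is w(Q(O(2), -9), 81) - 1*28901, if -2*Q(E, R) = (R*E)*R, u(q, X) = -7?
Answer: -28827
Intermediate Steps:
O(A) = -2 + A
Q(E, R) = -E*R²/2 (Q(E, R) = -R*E*R/2 = -E*R*R/2 = -E*R²/2)
w(z, r) = -7 + r + z (w(z, r) = (z + r) - 7 = (r + z) - 7 = -7 + r + z)
w(Q(O(2), -9), 81) - 1*28901 = (-7 + 81 - ½*(-2 + 2)*(-9)²) - 1*28901 = (-7 + 81 - ½*0*81) - 28901 = (-7 + 81 + 0) - 28901 = 74 - 28901 = -28827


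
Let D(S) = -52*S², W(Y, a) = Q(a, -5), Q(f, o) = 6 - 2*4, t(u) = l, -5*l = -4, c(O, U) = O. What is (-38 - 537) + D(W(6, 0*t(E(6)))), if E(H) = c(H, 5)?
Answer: -783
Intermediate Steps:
E(H) = H
l = ⅘ (l = -⅕*(-4) = ⅘ ≈ 0.80000)
t(u) = ⅘
Q(f, o) = -2 (Q(f, o) = 6 - 8 = -2)
W(Y, a) = -2
(-38 - 537) + D(W(6, 0*t(E(6)))) = (-38 - 537) - 52*(-2)² = -575 - 52*4 = -575 - 208 = -783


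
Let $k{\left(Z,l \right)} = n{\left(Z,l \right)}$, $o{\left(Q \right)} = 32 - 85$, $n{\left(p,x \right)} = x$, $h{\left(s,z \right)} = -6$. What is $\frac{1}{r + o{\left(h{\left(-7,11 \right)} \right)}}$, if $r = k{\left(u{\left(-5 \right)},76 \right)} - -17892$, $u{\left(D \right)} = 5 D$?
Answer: $\frac{1}{17915} \approx 5.5819 \cdot 10^{-5}$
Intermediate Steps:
$o{\left(Q \right)} = -53$ ($o{\left(Q \right)} = 32 - 85 = -53$)
$k{\left(Z,l \right)} = l$
$r = 17968$ ($r = 76 - -17892 = 76 + 17892 = 17968$)
$\frac{1}{r + o{\left(h{\left(-7,11 \right)} \right)}} = \frac{1}{17968 - 53} = \frac{1}{17915}$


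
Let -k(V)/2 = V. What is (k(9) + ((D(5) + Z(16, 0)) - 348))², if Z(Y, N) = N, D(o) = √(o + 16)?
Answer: (366 - √21)² ≈ 1.3062e+5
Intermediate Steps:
k(V) = -2*V
D(o) = √(16 + o)
(k(9) + ((D(5) + Z(16, 0)) - 348))² = (-2*9 + ((√(16 + 5) + 0) - 348))² = (-18 + ((√21 + 0) - 348))² = (-18 + (√21 - 348))² = (-18 + (-348 + √21))² = (-366 + √21)²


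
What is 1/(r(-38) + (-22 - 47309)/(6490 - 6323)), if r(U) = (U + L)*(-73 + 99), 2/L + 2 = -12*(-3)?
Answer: -2839/3605217 ≈ -0.00078747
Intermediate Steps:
L = 1/17 (L = 2/(-2 - 12*(-3)) = 2/(-2 + 36) = 2/34 = 2*(1/34) = 1/17 ≈ 0.058824)
r(U) = 26/17 + 26*U (r(U) = (U + 1/17)*(-73 + 99) = (1/17 + U)*26 = 26/17 + 26*U)
1/(r(-38) + (-22 - 47309)/(6490 - 6323)) = 1/((26/17 + 26*(-38)) + (-22 - 47309)/(6490 - 6323)) = 1/((26/17 - 988) - 47331/167) = 1/(-16770/17 - 47331*1/167) = 1/(-16770/17 - 47331/167) = 1/(-3605217/2839) = -2839/3605217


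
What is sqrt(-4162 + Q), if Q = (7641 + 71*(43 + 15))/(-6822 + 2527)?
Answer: I*sqrt(76827022955)/4295 ≈ 64.535*I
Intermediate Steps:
Q = -11759/4295 (Q = (7641 + 71*58)/(-4295) = (7641 + 4118)*(-1/4295) = 11759*(-1/4295) = -11759/4295 ≈ -2.7378)
sqrt(-4162 + Q) = sqrt(-4162 - 11759/4295) = sqrt(-17887549/4295) = I*sqrt(76827022955)/4295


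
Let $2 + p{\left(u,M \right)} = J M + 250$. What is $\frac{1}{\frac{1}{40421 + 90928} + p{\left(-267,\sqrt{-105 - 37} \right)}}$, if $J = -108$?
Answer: $\frac{4278634961997}{29636309270828497} + \frac{1863276458508 i \sqrt{142}}{29636309270828497} \approx 0.00014437 + 0.0007492 i$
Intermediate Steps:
$p{\left(u,M \right)} = 248 - 108 M$ ($p{\left(u,M \right)} = -2 - \left(-250 + 108 M\right) = 248 - 108 M$)
$\frac{1}{\frac{1}{40421 + 90928} + p{\left(-267,\sqrt{-105 - 37} \right)}} = \frac{1}{\frac{1}{40421 + 90928} + \left(248 - 108 \sqrt{-105 - 37}\right)} = \frac{1}{\frac{1}{131349} + \left(248 - 108 \sqrt{-142}\right)} = \frac{1}{\frac{1}{131349} + \left(248 - 108 i \sqrt{142}\right)} = \frac{1}{\frac{32574553}{131349} - 108 i \sqrt{142}}$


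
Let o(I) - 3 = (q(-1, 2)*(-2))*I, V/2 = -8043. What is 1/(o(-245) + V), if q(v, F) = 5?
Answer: -1/13633 ≈ -7.3351e-5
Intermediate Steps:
V = -16086 (V = 2*(-8043) = -16086)
o(I) = 3 - 10*I (o(I) = 3 + (5*(-2))*I = 3 - 10*I)
1/(o(-245) + V) = 1/((3 - 10*(-245)) - 16086) = 1/((3 + 2450) - 16086) = 1/(2453 - 16086) = 1/(-13633) = -1/13633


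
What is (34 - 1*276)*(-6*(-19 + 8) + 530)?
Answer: -144232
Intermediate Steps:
(34 - 1*276)*(-6*(-19 + 8) + 530) = (34 - 276)*(-6*(-11) + 530) = -242*(66 + 530) = -242*596 = -144232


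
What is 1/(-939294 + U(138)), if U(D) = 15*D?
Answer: -1/937224 ≈ -1.0670e-6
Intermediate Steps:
1/(-939294 + U(138)) = 1/(-939294 + 15*138) = 1/(-939294 + 2070) = 1/(-937224) = -1/937224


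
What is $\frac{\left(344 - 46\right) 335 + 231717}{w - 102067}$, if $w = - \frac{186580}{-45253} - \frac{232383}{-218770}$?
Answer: $- \frac{3282314905459070}{1010411844405771} \approx -3.2485$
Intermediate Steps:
$w = \frac{51334134499}{9899998810}$ ($w = \left(-186580\right) \left(- \frac{1}{45253}\right) - - \frac{232383}{218770} = \frac{186580}{45253} + \frac{232383}{218770} = \frac{51334134499}{9899998810} \approx 5.1853$)
$\frac{\left(344 - 46\right) 335 + 231717}{w - 102067} = \frac{\left(344 - 46\right) 335 + 231717}{\frac{51334134499}{9899998810} - 102067} = \frac{298 \cdot 335 + 231717}{- \frac{1010411844405771}{9899998810}} = \left(99830 + 231717\right) \left(- \frac{9899998810}{1010411844405771}\right) = 331547 \left(- \frac{9899998810}{1010411844405771}\right) = - \frac{3282314905459070}{1010411844405771}$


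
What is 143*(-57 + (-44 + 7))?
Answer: -13442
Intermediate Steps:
143*(-57 + (-44 + 7)) = 143*(-57 - 37) = 143*(-94) = -13442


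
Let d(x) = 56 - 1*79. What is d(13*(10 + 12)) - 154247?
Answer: -154270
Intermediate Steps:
d(x) = -23 (d(x) = 56 - 79 = -23)
d(13*(10 + 12)) - 154247 = -23 - 154247 = -154270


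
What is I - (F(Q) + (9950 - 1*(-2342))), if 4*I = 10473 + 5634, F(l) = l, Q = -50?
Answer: -32861/4 ≈ -8215.3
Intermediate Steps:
I = 16107/4 (I = (10473 + 5634)/4 = (¼)*16107 = 16107/4 ≈ 4026.8)
I - (F(Q) + (9950 - 1*(-2342))) = 16107/4 - (-50 + (9950 - 1*(-2342))) = 16107/4 - (-50 + (9950 + 2342)) = 16107/4 - (-50 + 12292) = 16107/4 - 1*12242 = 16107/4 - 12242 = -32861/4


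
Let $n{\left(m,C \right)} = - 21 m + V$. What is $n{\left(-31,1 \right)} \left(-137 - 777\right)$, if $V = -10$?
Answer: $-585874$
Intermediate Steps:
$n{\left(m,C \right)} = -10 - 21 m$ ($n{\left(m,C \right)} = - 21 m - 10 = -10 - 21 m$)
$n{\left(-31,1 \right)} \left(-137 - 777\right) = \left(-10 - -651\right) \left(-137 - 777\right) = \left(-10 + 651\right) \left(-914\right) = 641 \left(-914\right) = -585874$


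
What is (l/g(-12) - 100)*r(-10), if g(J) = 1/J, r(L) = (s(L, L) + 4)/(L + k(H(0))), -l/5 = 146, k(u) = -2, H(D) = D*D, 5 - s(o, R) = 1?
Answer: -17320/3 ≈ -5773.3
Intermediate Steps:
s(o, R) = 4 (s(o, R) = 5 - 1*1 = 5 - 1 = 4)
H(D) = D²
l = -730 (l = -5*146 = -730)
r(L) = 8/(-2 + L) (r(L) = (4 + 4)/(L - 2) = 8/(-2 + L))
(l/g(-12) - 100)*r(-10) = (-730/(1/(-12)) - 100)*(8/(-2 - 10)) = (-730/(-1/12) - 100)*(8/(-12)) = (-730*(-12) - 100)*(8*(-1/12)) = (8760 - 100)*(-⅔) = 8660*(-⅔) = -17320/3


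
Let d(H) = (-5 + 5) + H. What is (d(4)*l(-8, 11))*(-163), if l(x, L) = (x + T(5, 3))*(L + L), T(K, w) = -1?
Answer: 129096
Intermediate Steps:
d(H) = H (d(H) = 0 + H = H)
l(x, L) = 2*L*(-1 + x) (l(x, L) = (x - 1)*(L + L) = (-1 + x)*(2*L) = 2*L*(-1 + x))
(d(4)*l(-8, 11))*(-163) = (4*(2*11*(-1 - 8)))*(-163) = (4*(2*11*(-9)))*(-163) = (4*(-198))*(-163) = -792*(-163) = 129096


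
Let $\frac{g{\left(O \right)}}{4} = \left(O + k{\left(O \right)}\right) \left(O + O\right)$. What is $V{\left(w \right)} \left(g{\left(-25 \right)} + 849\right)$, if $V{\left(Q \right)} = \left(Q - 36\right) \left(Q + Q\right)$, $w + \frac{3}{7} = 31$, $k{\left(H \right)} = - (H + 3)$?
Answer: $- \frac{3366648}{7} \approx -4.8095 \cdot 10^{5}$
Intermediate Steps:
$k{\left(H \right)} = -3 - H$ ($k{\left(H \right)} = - (3 + H) = -3 - H$)
$w = \frac{214}{7}$ ($w = - \frac{3}{7} + 31 = \frac{214}{7} \approx 30.571$)
$V{\left(Q \right)} = 2 Q \left(-36 + Q\right)$ ($V{\left(Q \right)} = \left(-36 + Q\right) 2 Q = 2 Q \left(-36 + Q\right)$)
$g{\left(O \right)} = - 24 O$ ($g{\left(O \right)} = 4 \left(O - \left(3 + O\right)\right) \left(O + O\right) = 4 \left(- 3 \cdot 2 O\right) = 4 \left(- 6 O\right) = - 24 O$)
$V{\left(w \right)} \left(g{\left(-25 \right)} + 849\right) = 2 \cdot \frac{214}{7} \left(-36 + \frac{214}{7}\right) \left(\left(-24\right) \left(-25\right) + 849\right) = 2 \cdot \frac{214}{7} \left(- \frac{38}{7}\right) \left(600 + 849\right) = \left(- \frac{16264}{49}\right) 1449 = - \frac{3366648}{7}$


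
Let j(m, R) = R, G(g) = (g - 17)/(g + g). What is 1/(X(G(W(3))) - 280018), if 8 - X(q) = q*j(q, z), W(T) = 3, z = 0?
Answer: -1/280010 ≈ -3.5713e-6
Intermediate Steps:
G(g) = (-17 + g)/(2*g) (G(g) = (-17 + g)/((2*g)) = (-17 + g)*(1/(2*g)) = (-17 + g)/(2*g))
X(q) = 8 (X(q) = 8 - q*0 = 8 - 1*0 = 8 + 0 = 8)
1/(X(G(W(3))) - 280018) = 1/(8 - 280018) = 1/(-280010) = -1/280010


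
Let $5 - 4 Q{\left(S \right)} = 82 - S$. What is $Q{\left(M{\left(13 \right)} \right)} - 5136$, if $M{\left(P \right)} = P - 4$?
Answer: $-5153$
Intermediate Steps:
$M{\left(P \right)} = -4 + P$ ($M{\left(P \right)} = P - 4 = -4 + P$)
$Q{\left(S \right)} = - \frac{77}{4} + \frac{S}{4}$ ($Q{\left(S \right)} = \frac{5}{4} - \frac{82 - S}{4} = \frac{5}{4} + \left(- \frac{41}{2} + \frac{S}{4}\right) = - \frac{77}{4} + \frac{S}{4}$)
$Q{\left(M{\left(13 \right)} \right)} - 5136 = \left(- \frac{77}{4} + \frac{-4 + 13}{4}\right) - 5136 = \left(- \frac{77}{4} + \frac{1}{4} \cdot 9\right) - 5136 = \left(- \frac{77}{4} + \frac{9}{4}\right) - 5136 = -17 - 5136 = -5153$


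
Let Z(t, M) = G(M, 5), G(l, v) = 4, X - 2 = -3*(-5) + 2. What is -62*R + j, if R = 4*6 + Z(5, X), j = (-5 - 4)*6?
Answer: -1790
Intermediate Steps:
X = 19 (X = 2 + (-3*(-5) + 2) = 2 + (15 + 2) = 2 + 17 = 19)
Z(t, M) = 4
j = -54 (j = -9*6 = -54)
R = 28 (R = 4*6 + 4 = 24 + 4 = 28)
-62*R + j = -62*28 - 54 = -1736 - 54 = -1790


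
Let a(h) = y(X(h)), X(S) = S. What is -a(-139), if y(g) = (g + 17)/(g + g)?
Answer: -61/139 ≈ -0.43885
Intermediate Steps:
y(g) = (17 + g)/(2*g) (y(g) = (17 + g)/((2*g)) = (17 + g)*(1/(2*g)) = (17 + g)/(2*g))
a(h) = (17 + h)/(2*h)
-a(-139) = -(17 - 139)/(2*(-139)) = -(-1)*(-122)/(2*139) = -1*61/139 = -61/139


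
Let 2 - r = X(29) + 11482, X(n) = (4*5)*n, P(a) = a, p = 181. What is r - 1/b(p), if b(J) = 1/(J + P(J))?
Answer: -12422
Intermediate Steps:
X(n) = 20*n
b(J) = 1/(2*J) (b(J) = 1/(J + J) = 1/(2*J))
r = -12060 (r = 2 - (20*29 + 11482) = 2 - (580 + 11482) = 2 - 1*12062 = 2 - 12062 = -12060)
r - 1/b(p) = -12060 - 1/((1/2)/181) = -12060 - 1/((1/2)*(1/181)) = -12060 - 1/1/362 = -12060 - 1*362 = -12060 - 362 = -12422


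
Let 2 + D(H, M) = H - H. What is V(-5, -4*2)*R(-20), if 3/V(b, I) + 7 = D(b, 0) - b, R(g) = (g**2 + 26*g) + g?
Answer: 105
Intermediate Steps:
D(H, M) = -2 (D(H, M) = -2 + (H - H) = -2 + 0 = -2)
R(g) = g**2 + 27*g
V(b, I) = 3/(-9 - b) (V(b, I) = 3/(-7 + (-2 - b)) = 3/(-9 - b))
V(-5, -4*2)*R(-20) = (-3/(9 - 5))*(-20*(27 - 20)) = (-3/4)*(-20*7) = -3*1/4*(-140) = -3/4*(-140) = 105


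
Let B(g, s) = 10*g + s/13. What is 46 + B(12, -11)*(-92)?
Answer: -141910/13 ≈ -10916.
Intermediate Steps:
B(g, s) = 10*g + s/13
46 + B(12, -11)*(-92) = 46 + (10*12 + (1/13)*(-11))*(-92) = 46 + (120 - 11/13)*(-92) = 46 + (1549/13)*(-92) = 46 - 142508/13 = -141910/13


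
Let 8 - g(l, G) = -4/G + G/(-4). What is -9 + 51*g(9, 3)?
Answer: 2021/4 ≈ 505.25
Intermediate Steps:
g(l, G) = 8 + 4/G + G/4 (g(l, G) = 8 - (-4/G + G/(-4)) = 8 - (-4/G + G*(-1/4)) = 8 - (-4/G - G/4) = 8 + (4/G + G/4) = 8 + 4/G + G/4)
-9 + 51*g(9, 3) = -9 + 51*(8 + 4/3 + (1/4)*3) = -9 + 51*(8 + 4*(1/3) + 3/4) = -9 + 51*(8 + 4/3 + 3/4) = -9 + 51*(121/12) = -9 + 2057/4 = 2021/4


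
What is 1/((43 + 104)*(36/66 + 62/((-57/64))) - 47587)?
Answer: -209/12067677 ≈ -1.7319e-5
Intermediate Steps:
1/((43 + 104)*(36/66 + 62/((-57/64))) - 47587) = 1/(147*(36*(1/66) + 62/((-57*1/64))) - 47587) = 1/(147*(6/11 + 62/(-57/64)) - 47587) = 1/(147*(6/11 + 62*(-64/57)) - 47587) = 1/(147*(6/11 - 3968/57) - 47587) = 1/(147*(-43306/627) - 47587) = 1/(-2121994/209 - 47587) = 1/(-12067677/209) = -209/12067677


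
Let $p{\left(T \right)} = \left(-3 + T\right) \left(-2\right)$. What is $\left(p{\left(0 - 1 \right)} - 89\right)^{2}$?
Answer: $6561$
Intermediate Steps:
$p{\left(T \right)} = 6 - 2 T$
$\left(p{\left(0 - 1 \right)} - 89\right)^{2} = \left(\left(6 - 2 \left(0 - 1\right)\right) - 89\right)^{2} = \left(\left(6 - -2\right) - 89\right)^{2} = \left(\left(6 + 2\right) - 89\right)^{2} = \left(8 - 89\right)^{2} = \left(-81\right)^{2} = 6561$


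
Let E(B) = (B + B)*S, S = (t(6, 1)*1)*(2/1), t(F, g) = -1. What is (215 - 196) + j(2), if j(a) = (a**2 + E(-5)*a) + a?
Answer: 65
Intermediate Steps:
S = -2 (S = (-1*1)*(2/1) = -2 ≈ -2.0000)
E(B) = -4*B (E(B) = (B + B)*(-2) = (2*B)*(-2) = -4*B)
j(a) = a**2 + 21*a (j(a) = (a**2 + (-4*(-5))*a) + a = (a**2 + 20*a) + a = a**2 + 21*a)
(215 - 196) + j(2) = (215 - 196) + 2*(21 + 2) = 19 + 2*23 = 19 + 46 = 65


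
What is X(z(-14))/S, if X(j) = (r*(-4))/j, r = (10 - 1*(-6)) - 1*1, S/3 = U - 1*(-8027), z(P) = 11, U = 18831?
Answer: -10/147719 ≈ -6.7696e-5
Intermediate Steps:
S = 80574 (S = 3*(18831 - 1*(-8027)) = 3*(18831 + 8027) = 3*26858 = 80574)
r = 15 (r = (10 + 6) - 1 = 16 - 1 = 15)
X(j) = -60/j (X(j) = (15*(-4))/j = -60/j)
X(z(-14))/S = -60/11/80574 = -60*1/11*(1/80574) = -60/11*1/80574 = -10/147719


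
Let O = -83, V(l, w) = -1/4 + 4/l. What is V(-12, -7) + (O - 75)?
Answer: -1903/12 ≈ -158.58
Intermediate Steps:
V(l, w) = -¼ + 4/l (V(l, w) = -1*¼ + 4/l = -¼ + 4/l)
V(-12, -7) + (O - 75) = (¼)*(16 - 1*(-12))/(-12) + (-83 - 75) = (¼)*(-1/12)*(16 + 12) - 158 = (¼)*(-1/12)*28 - 158 = -7/12 - 158 = -1903/12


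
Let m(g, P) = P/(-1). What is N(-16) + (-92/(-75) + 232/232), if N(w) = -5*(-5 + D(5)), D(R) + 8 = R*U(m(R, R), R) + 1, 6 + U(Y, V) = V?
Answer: 6542/75 ≈ 87.227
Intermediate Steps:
m(g, P) = -P (m(g, P) = P*(-1) = -P)
U(Y, V) = -6 + V
D(R) = -7 + R*(-6 + R) (D(R) = -8 + (R*(-6 + R) + 1) = -8 + (1 + R*(-6 + R)) = -7 + R*(-6 + R))
N(w) = 85 (N(w) = -5*(-5 + (-7 + 5*(-6 + 5))) = -5*(-5 + (-7 + 5*(-1))) = -5*(-5 + (-7 - 5)) = -5*(-5 - 12) = -5*(-17) = 85)
N(-16) + (-92/(-75) + 232/232) = 85 + (-92/(-75) + 232/232) = 85 + (-92*(-1/75) + 232*(1/232)) = 85 + (92/75 + 1) = 85 + 167/75 = 6542/75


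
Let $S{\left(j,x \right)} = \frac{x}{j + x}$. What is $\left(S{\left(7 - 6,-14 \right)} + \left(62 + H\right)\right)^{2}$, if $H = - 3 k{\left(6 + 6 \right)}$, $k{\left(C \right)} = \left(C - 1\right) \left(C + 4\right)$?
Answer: $\frac{36529936}{169} \approx 2.1615 \cdot 10^{5}$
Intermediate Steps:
$k{\left(C \right)} = \left(-1 + C\right) \left(4 + C\right)$
$H = -528$ ($H = - 3 \left(-4 + \left(6 + 6\right)^{2} + 3 \left(6 + 6\right)\right) = - 3 \left(-4 + 12^{2} + 3 \cdot 12\right) = - 3 \left(-4 + 144 + 36\right) = \left(-3\right) 176 = -528$)
$\left(S{\left(7 - 6,-14 \right)} + \left(62 + H\right)\right)^{2} = \left(- \frac{14}{\left(7 - 6\right) - 14} + \left(62 - 528\right)\right)^{2} = \left(- \frac{14}{1 - 14} - 466\right)^{2} = \left(- \frac{14}{-13} - 466\right)^{2} = \left(\left(-14\right) \left(- \frac{1}{13}\right) - 466\right)^{2} = \left(\frac{14}{13} - 466\right)^{2} = \left(- \frac{6044}{13}\right)^{2} = \frac{36529936}{169}$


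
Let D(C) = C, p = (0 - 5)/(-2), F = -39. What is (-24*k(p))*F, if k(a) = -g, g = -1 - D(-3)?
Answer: -1872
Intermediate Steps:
p = 5/2 (p = -5*(-½) = 5/2 ≈ 2.5000)
g = 2 (g = -1 - 1*(-3) = -1 + 3 = 2)
k(a) = -2 (k(a) = -1*2 = -2)
(-24*k(p))*F = -24*(-2)*(-39) = 48*(-39) = -1872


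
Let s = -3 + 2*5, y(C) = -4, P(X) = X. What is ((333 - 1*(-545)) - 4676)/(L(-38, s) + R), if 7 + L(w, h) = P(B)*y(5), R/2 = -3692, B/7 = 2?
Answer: 3798/7447 ≈ 0.51000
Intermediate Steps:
B = 14 (B = 7*2 = 14)
s = 7 (s = -3 + 10 = 7)
R = -7384 (R = 2*(-3692) = -7384)
L(w, h) = -63 (L(w, h) = -7 + 14*(-4) = -7 - 56 = -63)
((333 - 1*(-545)) - 4676)/(L(-38, s) + R) = ((333 - 1*(-545)) - 4676)/(-63 - 7384) = ((333 + 545) - 4676)/(-7447) = (878 - 4676)*(-1/7447) = -3798*(-1/7447) = 3798/7447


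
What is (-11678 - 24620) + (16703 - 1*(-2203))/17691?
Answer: -214043004/5897 ≈ -36297.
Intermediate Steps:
(-11678 - 24620) + (16703 - 1*(-2203))/17691 = -36298 + (16703 + 2203)*(1/17691) = -36298 + 18906*(1/17691) = -36298 + 6302/5897 = -214043004/5897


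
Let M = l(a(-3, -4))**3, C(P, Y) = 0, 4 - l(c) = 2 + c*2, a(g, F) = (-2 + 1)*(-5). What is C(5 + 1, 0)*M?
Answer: 0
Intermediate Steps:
a(g, F) = 5 (a(g, F) = -1*(-5) = 5)
l(c) = 2 - 2*c (l(c) = 4 - (2 + c*2) = 4 - (2 + 2*c) = 4 + (-2 - 2*c) = 2 - 2*c)
M = -512 (M = (2 - 2*5)**3 = (2 - 10)**3 = (-8)**3 = -512)
C(5 + 1, 0)*M = 0*(-512) = 0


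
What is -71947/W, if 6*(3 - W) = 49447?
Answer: 431682/49429 ≈ 8.7334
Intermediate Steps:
W = -49429/6 (W = 3 - ⅙*49447 = 3 - 49447/6 = -49429/6 ≈ -8238.2)
-71947/W = -71947/(-49429/6) = -71947*(-6/49429) = 431682/49429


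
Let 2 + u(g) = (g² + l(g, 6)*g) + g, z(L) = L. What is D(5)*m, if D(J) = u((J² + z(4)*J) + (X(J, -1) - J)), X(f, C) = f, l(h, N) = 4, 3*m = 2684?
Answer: 6033632/3 ≈ 2.0112e+6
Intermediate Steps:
m = 2684/3 (m = (⅓)*2684 = 2684/3 ≈ 894.67)
u(g) = -2 + g² + 5*g (u(g) = -2 + ((g² + 4*g) + g) = -2 + (g² + 5*g) = -2 + g² + 5*g)
D(J) = -2 + (J² + 4*J)² + 5*J² + 20*J (D(J) = -2 + ((J² + 4*J) + (J - J))² + 5*((J² + 4*J) + (J - J)) = -2 + ((J² + 4*J) + 0)² + 5*((J² + 4*J) + 0) = -2 + (J² + 4*J)² + 5*(J² + 4*J) = -2 + (J² + 4*J)² + (5*J² + 20*J) = -2 + (J² + 4*J)² + 5*J² + 20*J)
D(5)*m = (-2 + 5*5² + 20*5 + 5²*(4 + 5)²)*(2684/3) = (-2 + 5*25 + 100 + 25*9²)*(2684/3) = (-2 + 125 + 100 + 25*81)*(2684/3) = (-2 + 125 + 100 + 2025)*(2684/3) = 2248*(2684/3) = 6033632/3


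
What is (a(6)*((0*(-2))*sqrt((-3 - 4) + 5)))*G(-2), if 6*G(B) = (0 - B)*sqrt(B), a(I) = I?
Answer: 0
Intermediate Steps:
G(B) = -B**(3/2)/6 (G(B) = ((0 - B)*sqrt(B))/6 = ((-B)*sqrt(B))/6 = (-B**(3/2))/6 = -B**(3/2)/6)
(a(6)*((0*(-2))*sqrt((-3 - 4) + 5)))*G(-2) = (6*((0*(-2))*sqrt((-3 - 4) + 5)))*(-(-1)*I*sqrt(2)/3) = (6*(0*sqrt(-7 + 5)))*(-(-1)*I*sqrt(2)/3) = (6*(0*sqrt(-2)))*(I*sqrt(2)/3) = (6*(0*(I*sqrt(2))))*(I*sqrt(2)/3) = (6*0)*(I*sqrt(2)/3) = 0*(I*sqrt(2)/3) = 0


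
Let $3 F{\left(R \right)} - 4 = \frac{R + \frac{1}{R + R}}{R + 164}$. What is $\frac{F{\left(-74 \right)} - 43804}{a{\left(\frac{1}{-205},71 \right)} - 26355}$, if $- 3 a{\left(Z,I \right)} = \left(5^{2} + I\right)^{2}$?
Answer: $\frac{194485057}{130655880} \approx 1.4885$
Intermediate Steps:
$F{\left(R \right)} = \frac{4}{3} + \frac{R + \frac{1}{2 R}}{3 \left(164 + R\right)}$ ($F{\left(R \right)} = \frac{4}{3} + \frac{\left(R + \frac{1}{R + R}\right) \frac{1}{R + 164}}{3} = \frac{4}{3} + \frac{\left(R + \frac{1}{2 R}\right) \frac{1}{164 + R}}{3} = \frac{4}{3} + \frac{\frac{1}{164 + R} \left(R + \frac{1}{2 R}\right)}{3} = \frac{4}{3} + \frac{R + \frac{1}{2 R}}{3 \left(164 + R\right)}$)
$a{\left(Z,I \right)} = - \frac{\left(25 + I\right)^{2}}{3}$ ($a{\left(Z,I \right)} = - \frac{\left(5^{2} + I\right)^{2}}{3} = - \frac{\left(25 + I\right)^{2}}{3}$)
$\frac{F{\left(-74 \right)} - 43804}{a{\left(\frac{1}{-205},71 \right)} - 26355} = \frac{\frac{1 + 10 \left(-74\right)^{2} + 1312 \left(-74\right)}{6 \left(-74\right) \left(164 - 74\right)} - 43804}{- \frac{\left(25 + 71\right)^{2}}{3} - 26355} = \frac{\frac{1}{6} \left(- \frac{1}{74}\right) \frac{1}{90} \left(1 + 10 \cdot 5476 - 97088\right) - 43804}{- \frac{96^{2}}{3} - 26355} = \frac{\frac{1}{6} \left(- \frac{1}{74}\right) \frac{1}{90} \left(1 + 54760 - 97088\right) - 43804}{\left(- \frac{1}{3}\right) 9216 - 26355} = \frac{\frac{1}{6} \left(- \frac{1}{74}\right) \frac{1}{90} \left(-42327\right) - 43804}{-3072 - 26355} = \frac{\frac{4703}{4440} - 43804}{-29427} = \left(- \frac{194485057}{4440}\right) \left(- \frac{1}{29427}\right) = \frac{194485057}{130655880}$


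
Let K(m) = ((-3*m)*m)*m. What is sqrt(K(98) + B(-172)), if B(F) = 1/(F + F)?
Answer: I*sqrt(83532672470)/172 ≈ 1680.3*I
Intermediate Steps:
B(F) = 1/(2*F)
K(m) = -3*m**3 (K(m) = (-3*m**2)*m = -3*m**3)
sqrt(K(98) + B(-172)) = sqrt(-3*98**3 + (1/2)/(-172)) = sqrt(-3*941192 + (1/2)*(-1/172)) = sqrt(-2823576 - 1/344) = sqrt(-971310145/344) = I*sqrt(83532672470)/172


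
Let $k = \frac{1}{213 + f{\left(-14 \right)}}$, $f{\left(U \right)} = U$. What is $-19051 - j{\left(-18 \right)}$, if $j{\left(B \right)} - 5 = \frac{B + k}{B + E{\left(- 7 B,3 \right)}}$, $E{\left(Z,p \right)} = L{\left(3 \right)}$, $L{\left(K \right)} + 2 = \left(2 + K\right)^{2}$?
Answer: $- \frac{18957139}{995} \approx -19052.0$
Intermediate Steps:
$L{\left(K \right)} = -2 + \left(2 + K\right)^{2}$
$E{\left(Z,p \right)} = 23$ ($E{\left(Z,p \right)} = -2 + \left(2 + 3\right)^{2} = -2 + 5^{2} = -2 + 25 = 23$)
$k = \frac{1}{199}$ ($k = \frac{1}{213 - 14} = \frac{1}{199} \approx 0.0050251$)
$j{\left(B \right)} = 5 + \frac{\frac{1}{199} + B}{23 + B}$ ($j{\left(B \right)} = 5 + \frac{B + \frac{1}{199}}{B + 23} = 5 + \frac{\frac{1}{199} + B}{23 + B}$)
$-19051 - j{\left(-18 \right)} = -19051 - \frac{2 \left(11443 + 597 \left(-18\right)\right)}{199 \left(23 - 18\right)} = -19051 - \frac{2 \left(11443 - 10746\right)}{199 \cdot 5} = -19051 - \frac{2}{199} \cdot \frac{1}{5} \cdot 697 = -19051 - \frac{1394}{995} = - \frac{18957139}{995}$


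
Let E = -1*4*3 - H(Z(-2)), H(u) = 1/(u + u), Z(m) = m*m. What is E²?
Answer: 9409/64 ≈ 147.02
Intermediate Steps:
Z(m) = m²
H(u) = 1/(2*u)
E = -97/8 (E = -1*4*3 - 1/(2*((-2)²)) = -4*3 - 1/(2*4) = -12 - 1/(2*4) = -12 - 1*⅛ = -12 - ⅛ = -97/8 ≈ -12.125)
E² = (-97/8)² = 9409/64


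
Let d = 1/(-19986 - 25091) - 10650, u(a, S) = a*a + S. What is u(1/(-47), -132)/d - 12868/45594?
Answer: -6523453753732403/24175642708397223 ≈ -0.26984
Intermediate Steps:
u(a, S) = S + a² (u(a, S) = a² + S = S + a²)
d = -480070051/45077 (d = 1/(-45077) - 10650 = -1/45077 - 10650 = -480070051/45077 ≈ -10650.)
u(1/(-47), -132)/d - 12868/45594 = (-132 + (1/(-47))²)/(-480070051/45077) - 12868/45594 = (-132 + (-1/47)²)*(-45077/480070051) - 12868*1/45594 = (-132 + 1/2209)*(-45077/480070051) - 6434/22797 = -291587/2209*(-45077/480070051) - 6434/22797 = 13143867199/1060474742659 - 6434/22797 = -6523453753732403/24175642708397223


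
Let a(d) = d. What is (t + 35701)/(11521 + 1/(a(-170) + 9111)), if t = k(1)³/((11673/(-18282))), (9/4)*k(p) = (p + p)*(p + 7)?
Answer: 891147443102123/292189789024218 ≈ 3.0499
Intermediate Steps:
k(p) = 8*p*(7 + p)/9 (k(p) = 4*((p + p)*(p + 7))/9 = 4*((2*p)*(7 + p))/9 = 4*(2*p*(7 + p))/9 = 8*p*(7 + p)/9)
t = -1597505536/2836539 (t = ((8/9)*1*(7 + 1))³/((11673/(-18282))) = ((8/9)*1*8)³/((11673*(-1/18282))) = (64/9)³/(-3891/6094) = (262144/729)*(-6094/3891) = -1597505536/2836539 ≈ -563.19)
(t + 35701)/(11521 + 1/(a(-170) + 9111)) = (-1597505536/2836539 + 35701)/(11521 + 1/(-170 + 9111)) = 99669773303/(2836539*(11521 + 1/8941)) = 99669773303/(2836539*(103009262/8941)) = (99669773303/2836539)*(8941/103009262) = 891147443102123/292189789024218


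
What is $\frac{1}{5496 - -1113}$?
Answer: $\frac{1}{6609} \approx 0.00015131$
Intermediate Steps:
$\frac{1}{5496 - -1113} = \frac{1}{5496 + \left(-14 + 1127\right)} = \frac{1}{5496 + 1113} = \frac{1}{6609}$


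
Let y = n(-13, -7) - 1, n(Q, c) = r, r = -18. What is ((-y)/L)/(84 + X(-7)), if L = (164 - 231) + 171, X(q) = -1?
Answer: 19/8632 ≈ 0.0022011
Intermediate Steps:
n(Q, c) = -18
y = -19 (y = -18 - 1 = -19)
L = 104 (L = -67 + 171 = 104)
((-y)/L)/(84 + X(-7)) = (-1*(-19)/104)/(84 - 1) = (19*(1/104))/83 = (19/104)*(1/83) = 19/8632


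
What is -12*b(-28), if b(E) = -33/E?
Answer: -99/7 ≈ -14.143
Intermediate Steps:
-12*b(-28) = -(-396)/(-28) = -(-396)*(-1)/28 = -12*33/28 = -99/7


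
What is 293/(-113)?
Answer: -293/113 ≈ -2.5929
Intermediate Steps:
293/(-113) = 293*(-1/113) = -293/113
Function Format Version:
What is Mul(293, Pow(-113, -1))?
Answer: Rational(-293, 113) ≈ -2.5929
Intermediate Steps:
Mul(293, Pow(-113, -1)) = Mul(293, Rational(-1, 113)) = Rational(-293, 113)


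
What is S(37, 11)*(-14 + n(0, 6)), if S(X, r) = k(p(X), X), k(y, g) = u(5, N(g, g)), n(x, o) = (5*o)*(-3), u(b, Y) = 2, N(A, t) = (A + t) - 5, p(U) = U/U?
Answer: -208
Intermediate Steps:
p(U) = 1
N(A, t) = -5 + A + t
n(x, o) = -15*o
k(y, g) = 2
S(X, r) = 2
S(37, 11)*(-14 + n(0, 6)) = 2*(-14 - 15*6) = 2*(-14 - 90) = 2*(-104) = -208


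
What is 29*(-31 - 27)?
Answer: -1682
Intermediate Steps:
29*(-31 - 27) = 29*(-58) = -1682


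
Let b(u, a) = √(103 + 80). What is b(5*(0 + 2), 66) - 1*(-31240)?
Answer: 31240 + √183 ≈ 31254.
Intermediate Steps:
b(u, a) = √183
b(5*(0 + 2), 66) - 1*(-31240) = √183 - 1*(-31240) = √183 + 31240 = 31240 + √183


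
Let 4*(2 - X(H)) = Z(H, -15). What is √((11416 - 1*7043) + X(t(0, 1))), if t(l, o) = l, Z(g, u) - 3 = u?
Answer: √4378 ≈ 66.167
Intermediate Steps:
Z(g, u) = 3 + u
X(H) = 5 (X(H) = 2 - (3 - 15)/4 = 2 - ¼*(-12) = 2 + 3 = 5)
√((11416 - 1*7043) + X(t(0, 1))) = √((11416 - 1*7043) + 5) = √((11416 - 7043) + 5) = √(4373 + 5) = √4378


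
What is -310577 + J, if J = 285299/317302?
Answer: -98546417955/317302 ≈ -3.1058e+5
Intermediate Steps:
J = 285299/317302 (J = 285299*(1/317302) = 285299/317302 ≈ 0.89914)
-310577 + J = -310577 + 285299/317302 = -98546417955/317302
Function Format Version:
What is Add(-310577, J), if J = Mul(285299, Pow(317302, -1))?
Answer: Rational(-98546417955, 317302) ≈ -3.1058e+5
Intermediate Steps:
J = Rational(285299, 317302) (J = Mul(285299, Rational(1, 317302)) = Rational(285299, 317302) ≈ 0.89914)
Add(-310577, J) = Add(-310577, Rational(285299, 317302)) = Rational(-98546417955, 317302)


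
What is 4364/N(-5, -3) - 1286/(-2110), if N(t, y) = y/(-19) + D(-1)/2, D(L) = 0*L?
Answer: 87478309/3165 ≈ 27639.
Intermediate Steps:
D(L) = 0
N(t, y) = -y/19 (N(t, y) = y/(-19) + 0/2 = y*(-1/19) + 0*(½) = -y/19 + 0 = -y/19)
4364/N(-5, -3) - 1286/(-2110) = 4364/((-1/19*(-3))) - 1286/(-2110) = 4364/(3/19) - 1286*(-1/2110) = 4364*(19/3) + 643/1055 = 82916/3 + 643/1055 = 87478309/3165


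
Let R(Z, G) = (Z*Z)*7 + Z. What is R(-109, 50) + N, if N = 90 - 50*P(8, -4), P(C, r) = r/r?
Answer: 83098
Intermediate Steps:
P(C, r) = 1
R(Z, G) = Z + 7*Z**2 (R(Z, G) = Z**2*7 + Z = 7*Z**2 + Z = Z + 7*Z**2)
N = 40 (N = 90 - 50*1 = 90 - 50 = 40)
R(-109, 50) + N = -109*(1 + 7*(-109)) + 40 = -109*(1 - 763) + 40 = -109*(-762) + 40 = 83058 + 40 = 83098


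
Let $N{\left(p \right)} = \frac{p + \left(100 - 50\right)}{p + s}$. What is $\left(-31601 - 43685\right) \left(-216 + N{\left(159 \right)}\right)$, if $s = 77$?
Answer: $\frac{1911022181}{118} \approx 1.6195 \cdot 10^{7}$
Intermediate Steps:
$N{\left(p \right)} = \frac{50 + p}{77 + p}$ ($N{\left(p \right)} = \frac{p + \left(100 - 50\right)}{p + 77} = \frac{p + 50}{77 + p} = \frac{50 + p}{77 + p}$)
$\left(-31601 - 43685\right) \left(-216 + N{\left(159 \right)}\right) = \left(-31601 - 43685\right) \left(-216 + \frac{50 + 159}{77 + 159}\right) = - 75286 \left(-216 + \frac{1}{236} \cdot 209\right) = - 75286 \left(-216 + \frac{209}{236}\right) = \left(-75286\right) \left(- \frac{50767}{236}\right) = \frac{1911022181}{118}$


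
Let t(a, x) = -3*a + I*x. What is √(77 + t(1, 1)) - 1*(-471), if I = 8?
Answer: 471 + √82 ≈ 480.06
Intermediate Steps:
t(a, x) = -3*a + 8*x
√(77 + t(1, 1)) - 1*(-471) = √(77 + (-3*1 + 8*1)) - 1*(-471) = √(77 + (-3 + 8)) + 471 = √(77 + 5) + 471 = √82 + 471 = 471 + √82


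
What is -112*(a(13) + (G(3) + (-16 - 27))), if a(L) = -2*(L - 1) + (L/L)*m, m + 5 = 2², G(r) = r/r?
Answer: 7504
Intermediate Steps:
G(r) = 1
m = -1 (m = -5 + 2² = -5 + 4 = -1)
a(L) = 1 - 2*L (a(L) = -2*(L - 1) + (L/L)*(-1) = -2*(-1 + L) + 1*(-1) = (2 - 2*L) - 1 = 1 - 2*L)
-112*(a(13) + (G(3) + (-16 - 27))) = -112*((1 - 2*13) + (1 + (-16 - 27))) = -112*((1 - 26) + (1 - 43)) = -112*(-25 - 42) = -112*(-67) = 7504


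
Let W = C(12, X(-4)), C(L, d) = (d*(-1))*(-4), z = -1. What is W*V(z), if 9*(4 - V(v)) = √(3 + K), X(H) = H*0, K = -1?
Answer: 0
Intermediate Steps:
X(H) = 0
V(v) = 4 - √2/9 (V(v) = 4 - √(3 - 1)/9 = 4 - √2/9)
C(L, d) = 4*d (C(L, d) = -d*(-4) = 4*d)
W = 0 (W = 4*0 = 0)
W*V(z) = 0*(4 - √2/9) = 0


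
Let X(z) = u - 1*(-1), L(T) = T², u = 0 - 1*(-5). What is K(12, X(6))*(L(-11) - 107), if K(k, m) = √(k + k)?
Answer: 28*√6 ≈ 68.586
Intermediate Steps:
u = 5 (u = 0 + 5 = 5)
X(z) = 6 (X(z) = 5 - 1*(-1) = 5 + 1 = 6)
K(k, m) = √2*√k (K(k, m) = √(2*k) = √2*√k)
K(12, X(6))*(L(-11) - 107) = (√2*√12)*((-11)² - 107) = (√2*(2*√3))*(121 - 107) = (2*√6)*14 = 28*√6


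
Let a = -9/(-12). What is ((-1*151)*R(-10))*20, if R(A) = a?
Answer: -2265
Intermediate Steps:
a = ¾ (a = -9*(-1/12) = ¾ ≈ 0.75000)
R(A) = ¾
((-1*151)*R(-10))*20 = (-1*151*(¾))*20 = -151*¾*20 = -453/4*20 = -2265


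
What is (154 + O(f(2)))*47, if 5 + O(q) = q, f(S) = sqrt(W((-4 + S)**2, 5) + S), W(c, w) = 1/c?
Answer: 14147/2 ≈ 7073.5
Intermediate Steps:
f(S) = sqrt(S + (-4 + S)**(-2)) (f(S) = sqrt(1/((-4 + S)**2) + S) = sqrt((-4 + S)**(-2) + S) = sqrt(S + (-4 + S)**(-2)))
O(q) = -5 + q
(154 + O(f(2)))*47 = (154 + (-5 + sqrt(2 + (-4 + 2)**(-2))))*47 = (154 + (-5 + sqrt(2 + (-2)**(-2))))*47 = (154 + (-5 + sqrt(2 + 1/4)))*47 = (154 + (-5 + sqrt(9/4)))*47 = (154 + (-5 + 3/2))*47 = (154 - 7/2)*47 = (301/2)*47 = 14147/2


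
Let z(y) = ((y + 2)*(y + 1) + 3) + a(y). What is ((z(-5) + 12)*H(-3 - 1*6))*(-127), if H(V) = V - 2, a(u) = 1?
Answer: 39116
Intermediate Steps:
H(V) = -2 + V
z(y) = 4 + (1 + y)*(2 + y) (z(y) = ((y + 2)*(y + 1) + 3) + 1 = ((2 + y)*(1 + y) + 3) + 1 = ((1 + y)*(2 + y) + 3) + 1 = (3 + (1 + y)*(2 + y)) + 1 = 4 + (1 + y)*(2 + y))
((z(-5) + 12)*H(-3 - 1*6))*(-127) = (((6 + (-5)² + 3*(-5)) + 12)*(-2 + (-3 - 1*6)))*(-127) = (((6 + 25 - 15) + 12)*(-2 + (-3 - 6)))*(-127) = ((16 + 12)*(-2 - 9))*(-127) = (28*(-11))*(-127) = -308*(-127) = 39116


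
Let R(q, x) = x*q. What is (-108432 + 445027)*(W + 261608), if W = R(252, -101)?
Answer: 79488928820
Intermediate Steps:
R(q, x) = q*x
W = -25452 (W = 252*(-101) = -25452)
(-108432 + 445027)*(W + 261608) = (-108432 + 445027)*(-25452 + 261608) = 336595*236156 = 79488928820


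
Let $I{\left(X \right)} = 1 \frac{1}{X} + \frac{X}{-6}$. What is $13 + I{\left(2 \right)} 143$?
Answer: $\frac{221}{6} \approx 36.833$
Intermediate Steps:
$I{\left(X \right)} = \frac{1}{X} - \frac{X}{6}$ ($I{\left(X \right)} = \frac{1}{X} + X \left(- \frac{1}{6}\right) = \frac{1}{X} - \frac{X}{6}$)
$13 + I{\left(2 \right)} 143 = 13 + \left(\frac{1}{2} - \frac{1}{3}\right) 143 = 13 + \frac{1}{6} \cdot 143 = 13 + \frac{143}{6} = \frac{221}{6}$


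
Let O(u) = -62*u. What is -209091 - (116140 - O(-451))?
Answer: -297269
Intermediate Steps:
-209091 - (116140 - O(-451)) = -209091 - (116140 - (-62)*(-451)) = -209091 - (116140 - 1*27962) = -209091 - (116140 - 27962) = -209091 - 1*88178 = -209091 - 88178 = -297269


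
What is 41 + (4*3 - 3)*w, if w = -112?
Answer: -967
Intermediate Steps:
41 + (4*3 - 3)*w = 41 + (4*3 - 3)*(-112) = 41 + (12 - 3)*(-112) = 41 + 9*(-112) = 41 - 1008 = -967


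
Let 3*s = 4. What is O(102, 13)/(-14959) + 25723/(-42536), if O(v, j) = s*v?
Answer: -390575253/636296024 ≈ -0.61383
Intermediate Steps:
s = 4/3 (s = (⅓)*4 = 4/3 ≈ 1.3333)
O(v, j) = 4*v/3
O(102, 13)/(-14959) + 25723/(-42536) = ((4/3)*102)/(-14959) + 25723/(-42536) = 136*(-1/14959) + 25723*(-1/42536) = -136/14959 - 25723/42536 = -390575253/636296024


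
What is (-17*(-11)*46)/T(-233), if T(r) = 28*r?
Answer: -4301/3262 ≈ -1.3185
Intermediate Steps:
(-17*(-11)*46)/T(-233) = (-17*(-11)*46)/((28*(-233))) = (187*46)/(-6524) = 8602*(-1/6524) = -4301/3262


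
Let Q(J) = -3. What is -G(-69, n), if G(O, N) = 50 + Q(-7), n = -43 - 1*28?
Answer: -47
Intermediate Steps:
n = -71 (n = -43 - 28 = -71)
G(O, N) = 47 (G(O, N) = 50 - 3 = 47)
-G(-69, n) = -1*47 = -47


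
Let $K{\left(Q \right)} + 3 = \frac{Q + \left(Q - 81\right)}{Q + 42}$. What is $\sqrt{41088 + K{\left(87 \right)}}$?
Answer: $\frac{\sqrt{75967498}}{43} \approx 202.7$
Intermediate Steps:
$K{\left(Q \right)} = -3 + \frac{-81 + 2 Q}{42 + Q}$ ($K{\left(Q \right)} = -3 + \frac{Q + \left(Q - 81\right)}{Q + 42} = -3 + \frac{Q + \left(-81 + Q\right)}{42 + Q} = -3 + \frac{-81 + 2 Q}{42 + Q}$)
$\sqrt{41088 + K{\left(87 \right)}} = \sqrt{41088 + \frac{-207 - 87}{42 + 87}} = \sqrt{41088 + \frac{-207 - 87}{129}} = \sqrt{41088 + \frac{1}{129} \left(-294\right)} = \sqrt{41088 - \frac{98}{43}} = \sqrt{\frac{1766686}{43}} = \frac{\sqrt{75967498}}{43}$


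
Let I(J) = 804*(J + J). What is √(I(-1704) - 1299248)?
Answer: 4*I*√252455 ≈ 2009.8*I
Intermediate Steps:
I(J) = 1608*J (I(J) = 804*(2*J) = 1608*J)
√(I(-1704) - 1299248) = √(1608*(-1704) - 1299248) = √(-2740032 - 1299248) = √(-4039280) = 4*I*√252455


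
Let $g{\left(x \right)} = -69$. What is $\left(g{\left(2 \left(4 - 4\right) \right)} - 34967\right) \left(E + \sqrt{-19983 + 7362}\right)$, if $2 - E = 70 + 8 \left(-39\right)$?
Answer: $-8548784 - 35036 i \sqrt{12621} \approx -8.5488 \cdot 10^{6} - 3.9361 \cdot 10^{6} i$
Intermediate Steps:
$E = 244$ ($E = 2 - \left(70 + 8 \left(-39\right)\right) = 2 - \left(70 - 312\right) = 2 - -242 = 2 + 242 = 244$)
$\left(g{\left(2 \left(4 - 4\right) \right)} - 34967\right) \left(E + \sqrt{-19983 + 7362}\right) = \left(-69 - 34967\right) \left(244 + \sqrt{-19983 + 7362}\right) = - 35036 \left(244 + \sqrt{-12621}\right) = - 35036 \left(244 + i \sqrt{12621}\right) = -8548784 - 35036 i \sqrt{12621}$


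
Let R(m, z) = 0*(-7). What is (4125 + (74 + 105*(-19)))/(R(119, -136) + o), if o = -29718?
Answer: -1102/14859 ≈ -0.074164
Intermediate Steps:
R(m, z) = 0
(4125 + (74 + 105*(-19)))/(R(119, -136) + o) = (4125 + (74 + 105*(-19)))/(0 - 29718) = (4125 + (74 - 1995))/(-29718) = (4125 - 1921)*(-1/29718) = 2204*(-1/29718) = -1102/14859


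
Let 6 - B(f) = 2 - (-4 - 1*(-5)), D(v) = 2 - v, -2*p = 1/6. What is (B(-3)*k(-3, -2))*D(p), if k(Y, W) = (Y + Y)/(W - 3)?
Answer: 25/2 ≈ 12.500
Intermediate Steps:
p = -1/12 (p = -1/2/6 = -1/2*1/6 = -1/12 ≈ -0.083333)
k(Y, W) = 2*Y/(-3 + W) (k(Y, W) = (2*Y)/(-3 + W) = 2*Y/(-3 + W))
B(f) = 5 (B(f) = 6 - (2 - (-4 - 1*(-5))) = 6 - (2 - (-4 + 5)) = 6 - (2 - 1*1) = 6 - (2 - 1) = 6 - 1*1 = 6 - 1 = 5)
(B(-3)*k(-3, -2))*D(p) = (5*(2*(-3)/(-3 - 2)))*(2 - 1*(-1/12)) = (5*(2*(-3)/(-5)))*(2 + 1/12) = (5*(2*(-3)*(-1/5)))*(25/12) = (5*(6/5))*(25/12) = 6*(25/12) = 25/2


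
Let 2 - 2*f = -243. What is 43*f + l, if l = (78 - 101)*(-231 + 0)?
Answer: 21161/2 ≈ 10581.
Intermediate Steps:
f = 245/2 (f = 1 - ½*(-243) = 1 + 243/2 = 245/2 ≈ 122.50)
l = 5313 (l = -23*(-231) = 5313)
43*f + l = 43*(245/2) + 5313 = 10535/2 + 5313 = 21161/2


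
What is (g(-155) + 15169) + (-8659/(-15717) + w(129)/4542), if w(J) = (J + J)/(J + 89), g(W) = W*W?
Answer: 101659442120513/2593713642 ≈ 39195.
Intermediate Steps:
g(W) = W²
w(J) = 2*J/(89 + J) (w(J) = (2*J)/(89 + J) = 2*J/(89 + J))
(g(-155) + 15169) + (-8659/(-15717) + w(129)/4542) = ((-155)² + 15169) + (-8659/(-15717) + (2*129/(89 + 129))/4542) = (24025 + 15169) + (-8659*(-1/15717) + (2*129/218)*(1/4542)) = 39194 + (8659/15717 + (2*129*(1/218))*(1/4542)) = 39194 + (8659/15717 + (129/109)*(1/4542)) = 39194 + (8659/15717 + 43/165026) = 39194 + 1429635965/2593713642 = 101659442120513/2593713642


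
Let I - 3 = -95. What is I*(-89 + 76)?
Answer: 1196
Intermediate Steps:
I = -92 (I = 3 - 95 = -92)
I*(-89 + 76) = -92*(-89 + 76) = -92*(-13) = 1196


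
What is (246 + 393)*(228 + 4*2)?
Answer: 150804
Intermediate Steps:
(246 + 393)*(228 + 4*2) = 639*(228 + 8) = 639*236 = 150804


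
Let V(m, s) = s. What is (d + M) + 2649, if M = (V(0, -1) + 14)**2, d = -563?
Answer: 2255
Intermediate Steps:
M = 169 (M = (-1 + 14)**2 = 13**2 = 169)
(d + M) + 2649 = (-563 + 169) + 2649 = -394 + 2649 = 2255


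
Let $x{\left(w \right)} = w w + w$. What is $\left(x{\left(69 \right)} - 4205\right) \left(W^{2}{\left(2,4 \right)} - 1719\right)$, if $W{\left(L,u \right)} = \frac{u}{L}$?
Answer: $-1071875$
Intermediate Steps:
$x{\left(w \right)} = w + w^{2}$ ($x{\left(w \right)} = w^{2} + w = w + w^{2}$)
$\left(x{\left(69 \right)} - 4205\right) \left(W^{2}{\left(2,4 \right)} - 1719\right) = \left(69 \left(1 + 69\right) - 4205\right) \left(\left(\frac{4}{2}\right)^{2} - 1719\right) = \left(69 \cdot 70 - 4205\right) \left(\left(4 \cdot \frac{1}{2}\right)^{2} - 1719\right) = \left(4830 - 4205\right) \left(2^{2} - 1719\right) = 625 \left(4 - 1719\right) = 625 \left(-1715\right) = -1071875$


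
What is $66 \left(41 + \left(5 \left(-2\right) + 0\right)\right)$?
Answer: $2046$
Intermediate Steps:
$66 \left(41 + \left(5 \left(-2\right) + 0\right)\right) = 66 \left(41 + \left(-10 + 0\right)\right) = 66 \left(41 - 10\right) = 66 \cdot 31 = 2046$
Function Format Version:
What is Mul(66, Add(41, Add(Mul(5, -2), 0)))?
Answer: 2046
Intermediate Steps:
Mul(66, Add(41, Add(Mul(5, -2), 0))) = Mul(66, Add(41, Add(-10, 0))) = Mul(66, Add(41, -10)) = Mul(66, 31) = 2046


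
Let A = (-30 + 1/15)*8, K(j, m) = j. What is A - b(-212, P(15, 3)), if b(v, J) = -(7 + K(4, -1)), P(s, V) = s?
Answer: -3427/15 ≈ -228.47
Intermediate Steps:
b(v, J) = -11 (b(v, J) = -(7 + 4) = -1*11 = -11)
A = -3592/15 (A = (-30 + 1/15)*8 = -449/15*8 = -3592/15 ≈ -239.47)
A - b(-212, P(15, 3)) = -3592/15 - 1*(-11) = -3592/15 + 11 = -3427/15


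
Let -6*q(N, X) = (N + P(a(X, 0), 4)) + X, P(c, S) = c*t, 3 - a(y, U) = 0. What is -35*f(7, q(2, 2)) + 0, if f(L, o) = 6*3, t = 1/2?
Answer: -630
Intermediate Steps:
a(y, U) = 3 (a(y, U) = 3 - 1*0 = 3 + 0 = 3)
t = 1/2 ≈ 0.50000
P(c, S) = c/2 (P(c, S) = c*(1/2) = c/2)
q(N, X) = -1/4 - N/6 - X/6 (q(N, X) = -((N + (1/2)*3) + X)/6 = -((N + 3/2) + X)/6 = -((3/2 + N) + X)/6 = -(3/2 + N + X)/6 = -1/4 - N/6 - X/6)
f(L, o) = 18
-35*f(7, q(2, 2)) + 0 = -35*18 + 0 = -630 + 0 = -630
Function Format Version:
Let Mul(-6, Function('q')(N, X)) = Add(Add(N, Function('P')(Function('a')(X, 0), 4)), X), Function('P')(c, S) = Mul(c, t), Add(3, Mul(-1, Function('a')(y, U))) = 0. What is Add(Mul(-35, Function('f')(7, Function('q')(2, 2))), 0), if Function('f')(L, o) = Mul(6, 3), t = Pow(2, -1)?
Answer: -630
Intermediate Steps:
Function('a')(y, U) = 3 (Function('a')(y, U) = Add(3, Mul(-1, 0)) = Add(3, 0) = 3)
t = Rational(1, 2) ≈ 0.50000
Function('P')(c, S) = Mul(Rational(1, 2), c) (Function('P')(c, S) = Mul(c, Rational(1, 2)) = Mul(Rational(1, 2), c))
Function('q')(N, X) = Add(Rational(-1, 4), Mul(Rational(-1, 6), N), Mul(Rational(-1, 6), X)) (Function('q')(N, X) = Mul(Rational(-1, 6), Add(Add(N, Mul(Rational(1, 2), 3)), X)) = Mul(Rational(-1, 6), Add(Add(N, Rational(3, 2)), X)) = Mul(Rational(-1, 6), Add(Add(Rational(3, 2), N), X)) = Mul(Rational(-1, 6), Add(Rational(3, 2), N, X)) = Add(Rational(-1, 4), Mul(Rational(-1, 6), N), Mul(Rational(-1, 6), X)))
Function('f')(L, o) = 18
Add(Mul(-35, Function('f')(7, Function('q')(2, 2))), 0) = Add(Mul(-35, 18), 0) = Add(-630, 0) = -630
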